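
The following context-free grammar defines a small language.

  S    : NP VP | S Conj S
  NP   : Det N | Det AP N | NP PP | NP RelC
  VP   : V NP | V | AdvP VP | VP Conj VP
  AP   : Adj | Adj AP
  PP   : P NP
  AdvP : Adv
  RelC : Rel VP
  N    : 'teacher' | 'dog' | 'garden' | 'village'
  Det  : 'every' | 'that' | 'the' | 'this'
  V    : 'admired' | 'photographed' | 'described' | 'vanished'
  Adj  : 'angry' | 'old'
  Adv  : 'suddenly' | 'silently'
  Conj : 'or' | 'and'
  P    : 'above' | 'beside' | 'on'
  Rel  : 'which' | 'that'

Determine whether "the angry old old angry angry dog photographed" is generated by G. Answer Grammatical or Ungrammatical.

Grammatical

[S [NP [Det the] [AP [Adj angry] [AP [Adj old] [AP [Adj old] [AP [Adj angry] [AP [Adj angry]]]]]] [N dog]] [VP [V photographed]]]
The bracketing above is licensed at every node by one of the given productions, with S at the root.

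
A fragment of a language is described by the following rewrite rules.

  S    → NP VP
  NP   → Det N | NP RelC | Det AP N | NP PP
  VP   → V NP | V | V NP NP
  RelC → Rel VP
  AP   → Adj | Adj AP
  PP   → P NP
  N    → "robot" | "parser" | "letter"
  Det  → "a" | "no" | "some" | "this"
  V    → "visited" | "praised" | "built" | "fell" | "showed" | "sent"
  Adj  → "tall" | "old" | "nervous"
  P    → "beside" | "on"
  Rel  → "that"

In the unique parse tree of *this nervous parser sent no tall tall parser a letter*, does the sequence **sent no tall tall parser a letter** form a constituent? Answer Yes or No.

[S [NP [Det this] [AP [Adj nervous]] [N parser]] [VP [V sent] [NP [Det no] [AP [Adj tall] [AP [Adj tall]]] [N parser]] [NP [Det a] [N letter]]]]
The words 'sent no tall tall parser a letter' are exhaustively dominated by a single VP node (built by VP → V NP NP), so they form a constituent.

Yes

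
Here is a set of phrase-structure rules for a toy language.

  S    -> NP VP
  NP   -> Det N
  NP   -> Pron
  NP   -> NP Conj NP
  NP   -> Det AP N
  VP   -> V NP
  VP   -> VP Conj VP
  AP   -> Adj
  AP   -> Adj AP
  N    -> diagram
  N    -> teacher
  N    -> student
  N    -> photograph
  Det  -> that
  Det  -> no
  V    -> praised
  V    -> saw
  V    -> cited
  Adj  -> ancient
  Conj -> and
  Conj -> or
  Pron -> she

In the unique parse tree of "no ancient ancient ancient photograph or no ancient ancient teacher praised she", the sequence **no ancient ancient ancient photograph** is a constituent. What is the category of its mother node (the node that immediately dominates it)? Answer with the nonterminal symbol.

[S [NP [NP [Det no] [AP [Adj ancient] [AP [Adj ancient] [AP [Adj ancient]]]] [N photograph]] [Conj or] [NP [Det no] [AP [Adj ancient] [AP [Adj ancient]]] [N teacher]]] [VP [V praised] [NP [Pron she]]]]
The span 'no ancient ancient ancient photograph' is the NP node built by NP → Det AP N.
Its mother is the NP built by NP → NP Conj NP.

NP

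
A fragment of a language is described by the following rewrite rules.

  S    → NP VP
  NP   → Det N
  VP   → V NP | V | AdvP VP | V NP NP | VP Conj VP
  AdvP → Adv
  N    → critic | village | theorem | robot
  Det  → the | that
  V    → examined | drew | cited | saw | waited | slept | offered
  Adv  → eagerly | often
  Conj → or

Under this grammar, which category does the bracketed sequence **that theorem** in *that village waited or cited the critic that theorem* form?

S
  NP
    Det: that
    N: village
  VP
    VP
      V: waited
    Conj: or
    VP
      V: cited
      NP
        Det: the
        N: critic
      NP
        Det: that
        N: theorem
The span 'that theorem' is the NP node built by NP → Det N.

NP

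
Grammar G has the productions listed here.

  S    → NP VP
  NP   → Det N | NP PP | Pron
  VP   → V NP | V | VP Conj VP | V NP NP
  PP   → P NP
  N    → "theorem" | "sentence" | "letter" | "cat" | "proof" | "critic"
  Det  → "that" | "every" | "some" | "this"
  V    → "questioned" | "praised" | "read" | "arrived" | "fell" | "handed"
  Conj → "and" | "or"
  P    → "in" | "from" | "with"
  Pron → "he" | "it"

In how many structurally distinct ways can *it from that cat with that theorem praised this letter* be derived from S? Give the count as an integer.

The two bracketings:
[S [NP [NP [Pron it]] [PP [P from] [NP [NP [Det that] [N cat]] [PP [P with] [NP [Det that] [N theorem]]]]]] [VP [V praised] [NP [Det this] [N letter]]]]
[S [NP [NP [NP [Pron it]] [PP [P from] [NP [Det that] [N cat]]]] [PP [P with] [NP [Det that] [N theorem]]]] [VP [V praised] [NP [Det this] [N letter]]]]
The trees differ in how a recursive rule is bracketed over the same span.

2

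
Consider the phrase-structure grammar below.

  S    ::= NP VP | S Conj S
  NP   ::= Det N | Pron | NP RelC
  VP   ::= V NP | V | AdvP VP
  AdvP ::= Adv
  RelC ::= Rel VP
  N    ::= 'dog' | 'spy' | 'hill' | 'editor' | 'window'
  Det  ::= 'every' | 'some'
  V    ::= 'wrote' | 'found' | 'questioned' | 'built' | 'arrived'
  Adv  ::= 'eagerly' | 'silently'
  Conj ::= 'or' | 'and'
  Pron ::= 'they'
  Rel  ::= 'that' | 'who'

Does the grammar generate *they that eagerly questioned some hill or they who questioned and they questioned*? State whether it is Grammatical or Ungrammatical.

Ungrammatical

For S → NP VP, every NP-prefix leaves a non-VP remainder: after 'they' the remainder is not a VP; after 'they that eagerly questioned' the remainder is not a VP; after 'they that eagerly questioned some hill' the remainder is not a VP. The alternative S rule S → S Conj S likewise has no satisfying split.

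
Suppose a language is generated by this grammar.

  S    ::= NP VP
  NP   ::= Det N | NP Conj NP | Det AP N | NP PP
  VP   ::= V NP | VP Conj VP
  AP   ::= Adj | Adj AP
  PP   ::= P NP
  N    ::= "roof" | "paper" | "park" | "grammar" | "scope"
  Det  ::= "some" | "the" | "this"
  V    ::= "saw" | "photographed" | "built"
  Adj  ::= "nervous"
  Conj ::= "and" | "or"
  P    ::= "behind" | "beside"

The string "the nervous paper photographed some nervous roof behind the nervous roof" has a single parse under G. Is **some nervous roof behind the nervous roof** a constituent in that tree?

Yes

[S [NP [Det the] [AP [Adj nervous]] [N paper]] [VP [V photographed] [NP [NP [Det some] [AP [Adj nervous]] [N roof]] [PP [P behind] [NP [Det the] [AP [Adj nervous]] [N roof]]]]]]
The words 'some nervous roof behind the nervous roof' are exhaustively dominated by a single NP node (built by NP → NP PP), so they form a constituent.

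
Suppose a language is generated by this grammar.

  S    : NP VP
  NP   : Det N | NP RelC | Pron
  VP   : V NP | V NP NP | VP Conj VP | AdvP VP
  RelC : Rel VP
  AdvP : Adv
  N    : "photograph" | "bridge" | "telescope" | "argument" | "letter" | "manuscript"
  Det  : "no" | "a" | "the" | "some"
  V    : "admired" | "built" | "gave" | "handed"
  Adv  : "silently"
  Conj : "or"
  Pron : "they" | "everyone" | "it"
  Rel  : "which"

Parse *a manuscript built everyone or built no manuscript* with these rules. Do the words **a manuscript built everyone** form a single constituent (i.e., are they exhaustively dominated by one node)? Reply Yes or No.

[S [NP [Det a] [N manuscript]] [VP [VP [V built] [NP [Pron everyone]]] [Conj or] [VP [V built] [NP [Det no] [N manuscript]]]]]
The smallest constituent containing 'a manuscript built everyone' is the S spanning 'a manuscript built everyone or built no manuscript'; no single node in the tree dominates exactly the given words.

No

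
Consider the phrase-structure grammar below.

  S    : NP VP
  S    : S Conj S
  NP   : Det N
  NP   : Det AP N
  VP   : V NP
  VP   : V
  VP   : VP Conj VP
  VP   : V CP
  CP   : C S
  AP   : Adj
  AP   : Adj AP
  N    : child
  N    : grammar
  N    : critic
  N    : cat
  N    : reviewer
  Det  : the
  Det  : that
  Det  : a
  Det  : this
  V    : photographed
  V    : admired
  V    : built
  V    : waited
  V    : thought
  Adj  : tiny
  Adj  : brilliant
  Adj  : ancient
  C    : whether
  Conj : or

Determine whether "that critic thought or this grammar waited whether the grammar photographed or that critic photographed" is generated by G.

[S [S [NP [Det that] [N critic]] [VP [V thought]]] [Conj or] [S [NP [Det this] [N grammar]] [VP [V waited] [CP [C whether] [S [S [NP [Det the] [N grammar]] [VP [V photographed]]] [Conj or] [S [NP [Det that] [N critic]] [VP [V photographed]]]]]]]]
The bracketing above is licensed at every node by one of the given productions, with S at the root.

Grammatical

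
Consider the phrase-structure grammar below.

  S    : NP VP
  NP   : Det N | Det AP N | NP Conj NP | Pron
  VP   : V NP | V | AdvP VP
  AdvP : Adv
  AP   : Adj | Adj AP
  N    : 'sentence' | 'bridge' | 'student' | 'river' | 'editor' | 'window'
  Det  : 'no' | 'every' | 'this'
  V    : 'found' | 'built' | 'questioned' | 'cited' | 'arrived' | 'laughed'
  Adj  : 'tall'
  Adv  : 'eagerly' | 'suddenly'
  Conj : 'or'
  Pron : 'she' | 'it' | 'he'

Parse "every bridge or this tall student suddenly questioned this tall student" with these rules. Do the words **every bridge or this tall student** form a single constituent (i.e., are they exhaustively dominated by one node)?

Yes

[S [NP [NP [Det every] [N bridge]] [Conj or] [NP [Det this] [AP [Adj tall]] [N student]]] [VP [AdvP [Adv suddenly]] [VP [V questioned] [NP [Det this] [AP [Adj tall]] [N student]]]]]
The words 'every bridge or this tall student' are exhaustively dominated by a single NP node (built by NP → NP Conj NP), so they form a constituent.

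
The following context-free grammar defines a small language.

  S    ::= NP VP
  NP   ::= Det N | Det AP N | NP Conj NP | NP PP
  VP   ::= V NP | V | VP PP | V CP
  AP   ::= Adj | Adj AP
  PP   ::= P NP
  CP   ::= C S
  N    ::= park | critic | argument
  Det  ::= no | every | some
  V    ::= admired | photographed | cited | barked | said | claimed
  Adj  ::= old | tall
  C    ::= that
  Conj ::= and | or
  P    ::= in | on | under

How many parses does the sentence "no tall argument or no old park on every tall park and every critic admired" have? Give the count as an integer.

Two of the 5 distinct bracketings:
[S [NP [NP [Det no] [AP [Adj tall]] [N argument]] [Conj or] [NP [NP [NP [Det no] [AP [Adj old]] [N park]] [PP [P on] [NP [Det every] [AP [Adj tall]] [N park]]]] [Conj and] [NP [Det every] [N critic]]]] [VP [V admired]]]
[S [NP [NP [Det no] [AP [Adj tall]] [N argument]] [Conj or] [NP [NP [Det no] [AP [Adj old]] [N park]] [PP [P on] [NP [NP [Det every] [AP [Adj tall]] [N park]] [Conj and] [NP [Det every] [N critic]]]]]] [VP [V admired]]]
The trees differ in how a recursive rule is bracketed over the same span.

5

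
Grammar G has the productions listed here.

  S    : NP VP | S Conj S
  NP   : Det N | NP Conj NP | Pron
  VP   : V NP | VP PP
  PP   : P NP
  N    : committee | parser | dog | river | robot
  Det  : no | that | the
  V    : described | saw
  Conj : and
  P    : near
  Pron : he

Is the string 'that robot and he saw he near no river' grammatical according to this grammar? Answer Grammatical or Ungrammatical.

Grammatical

S
  NP
    NP
      Det: that
      N: robot
    Conj: and
    NP
      Pron: he
  VP
    VP
      V: saw
      NP
        Pron: he
    PP
      P: near
      NP
        Det: no
        N: river
Each bracket corresponds to one application of a listed rule, so the string is derivable from S.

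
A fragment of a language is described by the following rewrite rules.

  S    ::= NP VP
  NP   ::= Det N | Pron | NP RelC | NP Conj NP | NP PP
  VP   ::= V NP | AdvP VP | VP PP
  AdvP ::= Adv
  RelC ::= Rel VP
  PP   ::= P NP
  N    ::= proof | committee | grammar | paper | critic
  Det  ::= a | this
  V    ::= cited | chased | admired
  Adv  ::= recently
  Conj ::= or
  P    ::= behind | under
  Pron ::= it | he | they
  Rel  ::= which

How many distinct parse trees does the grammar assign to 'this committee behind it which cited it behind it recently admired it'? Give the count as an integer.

7

Two of the 7 distinct bracketings:
[S [NP [NP [NP [Det this] [N committee]] [PP [P behind] [NP [Pron it]]]] [RelC [Rel which] [VP [V cited] [NP [NP [Pron it]] [PP [P behind] [NP [Pron it]]]]]]] [VP [AdvP [Adv recently]] [VP [V admired] [NP [Pron it]]]]]
[S [NP [NP [NP [Det this] [N committee]] [PP [P behind] [NP [Pron it]]]] [RelC [Rel which] [VP [VP [V cited] [NP [Pron it]]] [PP [P behind] [NP [Pron it]]]]]] [VP [AdvP [Adv recently]] [VP [V admired] [NP [Pron it]]]]]
The difference turns on whether VP → VP PP is used at the relevant span, versus an alternative expansion of VP.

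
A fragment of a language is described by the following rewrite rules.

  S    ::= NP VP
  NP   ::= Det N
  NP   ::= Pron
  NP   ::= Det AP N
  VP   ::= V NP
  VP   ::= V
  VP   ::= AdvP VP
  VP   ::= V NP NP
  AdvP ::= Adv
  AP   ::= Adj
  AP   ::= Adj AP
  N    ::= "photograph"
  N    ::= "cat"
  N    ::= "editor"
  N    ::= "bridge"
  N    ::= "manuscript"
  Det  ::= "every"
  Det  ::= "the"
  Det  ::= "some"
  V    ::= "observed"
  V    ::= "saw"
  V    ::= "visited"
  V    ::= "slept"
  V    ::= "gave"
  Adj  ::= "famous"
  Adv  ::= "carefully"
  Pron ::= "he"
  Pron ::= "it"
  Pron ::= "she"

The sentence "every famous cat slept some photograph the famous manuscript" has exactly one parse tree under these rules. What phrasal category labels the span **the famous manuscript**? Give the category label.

[S [NP [Det every] [AP [Adj famous]] [N cat]] [VP [V slept] [NP [Det some] [N photograph]] [NP [Det the] [AP [Adj famous]] [N manuscript]]]]
The span 'the famous manuscript' is the NP node built by NP → Det AP N.

NP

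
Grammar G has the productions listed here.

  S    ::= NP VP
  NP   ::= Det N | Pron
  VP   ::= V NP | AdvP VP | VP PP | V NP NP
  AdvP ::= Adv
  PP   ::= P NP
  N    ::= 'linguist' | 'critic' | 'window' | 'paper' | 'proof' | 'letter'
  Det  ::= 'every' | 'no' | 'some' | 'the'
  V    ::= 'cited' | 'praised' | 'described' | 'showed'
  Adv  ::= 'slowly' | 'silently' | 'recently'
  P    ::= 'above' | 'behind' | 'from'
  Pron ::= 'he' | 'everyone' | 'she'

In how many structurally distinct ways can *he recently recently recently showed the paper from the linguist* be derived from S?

Two of the 4 distinct bracketings:
[S [NP [Pron he]] [VP [AdvP [Adv recently]] [VP [AdvP [Adv recently]] [VP [AdvP [Adv recently]] [VP [VP [V showed] [NP [Det the] [N paper]]] [PP [P from] [NP [Det the] [N linguist]]]]]]]]
[S [NP [Pron he]] [VP [AdvP [Adv recently]] [VP [AdvP [Adv recently]] [VP [VP [AdvP [Adv recently]] [VP [V showed] [NP [Det the] [N paper]]]] [PP [P from] [NP [Det the] [N linguist]]]]]]]
The trees differ in how a recursive rule is bracketed over the same span.

4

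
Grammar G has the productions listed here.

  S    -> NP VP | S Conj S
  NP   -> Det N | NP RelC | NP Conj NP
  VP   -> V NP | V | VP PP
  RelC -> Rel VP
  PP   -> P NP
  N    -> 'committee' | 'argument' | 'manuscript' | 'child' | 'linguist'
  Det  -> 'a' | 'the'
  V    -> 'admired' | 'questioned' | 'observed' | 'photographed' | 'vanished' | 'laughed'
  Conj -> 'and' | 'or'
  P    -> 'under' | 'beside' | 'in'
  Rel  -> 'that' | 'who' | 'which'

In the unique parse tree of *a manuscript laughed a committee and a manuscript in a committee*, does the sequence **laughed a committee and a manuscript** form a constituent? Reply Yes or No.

Yes

[S [NP [Det a] [N manuscript]] [VP [VP [V laughed] [NP [NP [Det a] [N committee]] [Conj and] [NP [Det a] [N manuscript]]]] [PP [P in] [NP [Det a] [N committee]]]]]
The words 'laughed a committee and a manuscript' are exhaustively dominated by a single VP node (built by VP → V NP), so they form a constituent.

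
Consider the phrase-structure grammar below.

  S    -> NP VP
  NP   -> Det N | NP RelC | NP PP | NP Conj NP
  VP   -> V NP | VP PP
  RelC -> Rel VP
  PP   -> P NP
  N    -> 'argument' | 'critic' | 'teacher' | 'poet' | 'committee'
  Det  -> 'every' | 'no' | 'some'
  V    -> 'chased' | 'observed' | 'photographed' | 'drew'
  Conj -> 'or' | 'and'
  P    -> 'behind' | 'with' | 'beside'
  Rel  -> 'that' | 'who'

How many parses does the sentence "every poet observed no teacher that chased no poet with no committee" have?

Two of the 4 distinct bracketings:
[S [NP [Det every] [N poet]] [VP [V observed] [NP [NP [Det no] [N teacher]] [RelC [Rel that] [VP [V chased] [NP [NP [Det no] [N poet]] [PP [P with] [NP [Det no] [N committee]]]]]]]]]
[S [NP [Det every] [N poet]] [VP [V observed] [NP [NP [Det no] [N teacher]] [RelC [Rel that] [VP [VP [V chased] [NP [Det no] [N poet]]] [PP [P with] [NP [Det no] [N committee]]]]]]]]
The difference turns on whether NP → NP PP is used at the relevant span, versus an alternative expansion of NP.

4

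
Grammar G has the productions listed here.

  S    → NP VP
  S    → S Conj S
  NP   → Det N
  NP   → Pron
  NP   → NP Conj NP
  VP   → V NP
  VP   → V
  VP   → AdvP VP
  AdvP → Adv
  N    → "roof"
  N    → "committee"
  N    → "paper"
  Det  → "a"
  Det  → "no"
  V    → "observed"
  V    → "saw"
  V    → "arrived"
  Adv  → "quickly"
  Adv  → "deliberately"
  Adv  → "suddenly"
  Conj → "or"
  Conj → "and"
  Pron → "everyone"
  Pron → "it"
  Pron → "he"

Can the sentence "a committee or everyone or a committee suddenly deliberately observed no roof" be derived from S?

Grammatical

S
  NP
    NP
      Det: a
      N: committee
    Conj: or
    NP
      NP
        Pron: everyone
      Conj: or
      NP
        Det: a
        N: committee
  VP
    AdvP
      Adv: suddenly
    VP
      AdvP
        Adv: deliberately
      VP
        V: observed
        NP
          Det: no
          N: roof
Every word is introduced by a lexical rule and the phrasal rules combine the resulting categories into a single S.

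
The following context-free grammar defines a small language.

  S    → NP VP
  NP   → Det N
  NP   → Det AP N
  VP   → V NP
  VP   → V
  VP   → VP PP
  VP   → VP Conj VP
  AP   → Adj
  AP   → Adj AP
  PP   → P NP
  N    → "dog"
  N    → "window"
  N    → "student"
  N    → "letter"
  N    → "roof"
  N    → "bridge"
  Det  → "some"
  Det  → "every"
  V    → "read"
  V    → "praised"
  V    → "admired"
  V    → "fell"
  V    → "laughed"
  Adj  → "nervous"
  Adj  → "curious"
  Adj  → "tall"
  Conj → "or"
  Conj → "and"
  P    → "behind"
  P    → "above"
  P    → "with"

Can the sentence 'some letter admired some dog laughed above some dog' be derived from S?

For S → NP VP, the only prefix that parses as NP is 'some letter', but the remainder 'admired some dog laughed above some dog' is not a VP under these rules.

Ungrammatical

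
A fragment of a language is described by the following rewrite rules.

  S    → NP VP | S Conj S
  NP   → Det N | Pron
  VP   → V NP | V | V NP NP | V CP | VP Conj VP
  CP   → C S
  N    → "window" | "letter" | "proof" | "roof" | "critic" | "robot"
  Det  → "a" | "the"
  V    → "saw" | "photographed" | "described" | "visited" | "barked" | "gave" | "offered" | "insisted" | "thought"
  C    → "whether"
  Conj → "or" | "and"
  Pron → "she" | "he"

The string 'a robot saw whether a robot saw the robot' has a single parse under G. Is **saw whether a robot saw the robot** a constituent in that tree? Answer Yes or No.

[S [NP [Det a] [N robot]] [VP [V saw] [CP [C whether] [S [NP [Det a] [N robot]] [VP [V saw] [NP [Det the] [N robot]]]]]]]
The words 'saw whether a robot saw the robot' are exhaustively dominated by a single VP node (built by VP → V CP), so they form a constituent.

Yes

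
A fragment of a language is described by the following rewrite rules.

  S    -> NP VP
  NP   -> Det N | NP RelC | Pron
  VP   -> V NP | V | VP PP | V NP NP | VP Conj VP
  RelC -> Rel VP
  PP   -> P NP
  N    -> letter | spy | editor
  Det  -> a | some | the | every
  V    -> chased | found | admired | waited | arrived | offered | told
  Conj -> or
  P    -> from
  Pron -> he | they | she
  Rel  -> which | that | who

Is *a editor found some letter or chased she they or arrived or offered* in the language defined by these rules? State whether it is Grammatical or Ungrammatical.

S
  NP
    Det: a
    N: editor
  VP
    VP
      V: found
      NP
        Det: some
        N: letter
    Conj: or
    VP
      VP
        V: chased
        NP
          Pron: she
        NP
          Pron: they
      Conj: or
      VP
        VP
          V: arrived
        Conj: or
        VP
          V: offered
The bracketing above is licensed at every node by one of the given productions, with S at the root.

Grammatical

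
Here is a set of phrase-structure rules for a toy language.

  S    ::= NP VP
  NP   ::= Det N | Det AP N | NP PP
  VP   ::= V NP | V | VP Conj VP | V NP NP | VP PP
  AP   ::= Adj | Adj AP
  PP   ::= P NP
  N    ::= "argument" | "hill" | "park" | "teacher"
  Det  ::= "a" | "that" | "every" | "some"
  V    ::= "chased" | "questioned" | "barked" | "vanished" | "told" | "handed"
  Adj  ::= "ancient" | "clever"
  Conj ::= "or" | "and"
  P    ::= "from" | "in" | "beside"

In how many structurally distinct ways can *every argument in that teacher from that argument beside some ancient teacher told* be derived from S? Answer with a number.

Two of the 5 distinct bracketings:
[S [NP [NP [Det every] [N argument]] [PP [P in] [NP [NP [Det that] [N teacher]] [PP [P from] [NP [NP [Det that] [N argument]] [PP [P beside] [NP [Det some] [AP [Adj ancient]] [N teacher]]]]]]]] [VP [V told]]]
[S [NP [NP [Det every] [N argument]] [PP [P in] [NP [NP [NP [Det that] [N teacher]] [PP [P from] [NP [Det that] [N argument]]]] [PP [P beside] [NP [Det some] [AP [Adj ancient]] [N teacher]]]]]] [VP [V told]]]
The trees differ in how a recursive rule is bracketed over the same span.

5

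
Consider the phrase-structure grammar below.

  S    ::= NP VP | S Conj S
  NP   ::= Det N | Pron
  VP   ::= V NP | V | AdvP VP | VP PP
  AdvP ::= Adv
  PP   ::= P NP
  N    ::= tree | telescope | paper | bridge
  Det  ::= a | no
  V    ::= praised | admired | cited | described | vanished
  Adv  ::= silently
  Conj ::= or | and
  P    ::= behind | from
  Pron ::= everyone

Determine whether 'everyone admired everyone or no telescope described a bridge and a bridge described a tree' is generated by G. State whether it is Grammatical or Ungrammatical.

Grammatical

[S [S [NP [Pron everyone]] [VP [V admired] [NP [Pron everyone]]]] [Conj or] [S [S [NP [Det no] [N telescope]] [VP [V described] [NP [Det a] [N bridge]]]] [Conj and] [S [NP [Det a] [N bridge]] [VP [V described] [NP [Det a] [N tree]]]]]]
Each bracket corresponds to one application of a listed rule, so the string is derivable from S.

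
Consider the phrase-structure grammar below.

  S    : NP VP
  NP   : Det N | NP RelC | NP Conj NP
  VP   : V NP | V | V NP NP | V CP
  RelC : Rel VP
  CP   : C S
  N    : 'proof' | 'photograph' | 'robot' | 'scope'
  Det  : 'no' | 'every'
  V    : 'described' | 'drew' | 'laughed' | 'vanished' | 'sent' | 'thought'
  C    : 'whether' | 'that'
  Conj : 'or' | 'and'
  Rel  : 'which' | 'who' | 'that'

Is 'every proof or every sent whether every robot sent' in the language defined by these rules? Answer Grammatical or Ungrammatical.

A Det word can never sit immediately before a V word in any string this grammar generates, so the substring 'every sent' rules out a derivation.

Ungrammatical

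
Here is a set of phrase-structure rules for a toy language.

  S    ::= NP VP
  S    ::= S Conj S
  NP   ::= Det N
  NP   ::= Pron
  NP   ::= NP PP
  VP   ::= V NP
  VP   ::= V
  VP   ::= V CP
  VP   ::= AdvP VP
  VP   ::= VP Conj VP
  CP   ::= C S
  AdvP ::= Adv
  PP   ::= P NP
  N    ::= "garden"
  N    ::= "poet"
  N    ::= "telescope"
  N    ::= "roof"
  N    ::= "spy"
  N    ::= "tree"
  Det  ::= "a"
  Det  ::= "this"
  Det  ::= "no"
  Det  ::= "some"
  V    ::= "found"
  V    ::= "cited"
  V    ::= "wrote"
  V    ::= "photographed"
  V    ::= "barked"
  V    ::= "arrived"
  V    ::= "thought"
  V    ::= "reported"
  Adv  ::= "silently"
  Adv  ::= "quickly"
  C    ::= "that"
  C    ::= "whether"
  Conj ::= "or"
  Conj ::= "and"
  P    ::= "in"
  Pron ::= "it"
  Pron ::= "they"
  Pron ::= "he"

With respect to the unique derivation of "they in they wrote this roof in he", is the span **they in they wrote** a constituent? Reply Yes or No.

No

[S [NP [NP [Pron they]] [PP [P in] [NP [Pron they]]]] [VP [V wrote] [NP [NP [Det this] [N roof]] [PP [P in] [NP [Pron he]]]]]]
The smallest constituent containing 'they in they wrote' is the S spanning 'they in they wrote this roof in he'; no single node in the tree dominates exactly the given words.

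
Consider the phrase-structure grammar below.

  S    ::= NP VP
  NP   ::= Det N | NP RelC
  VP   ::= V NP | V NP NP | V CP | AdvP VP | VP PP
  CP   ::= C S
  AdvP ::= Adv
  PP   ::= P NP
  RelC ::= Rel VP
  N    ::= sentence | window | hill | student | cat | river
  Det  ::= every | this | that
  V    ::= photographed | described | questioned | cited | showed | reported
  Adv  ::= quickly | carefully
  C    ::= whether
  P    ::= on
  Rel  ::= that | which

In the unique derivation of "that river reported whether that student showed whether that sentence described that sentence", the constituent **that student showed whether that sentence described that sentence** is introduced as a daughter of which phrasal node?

CP

[S [NP [Det that] [N river]] [VP [V reported] [CP [C whether] [S [NP [Det that] [N student]] [VP [V showed] [CP [C whether] [S [NP [Det that] [N sentence]] [VP [V described] [NP [Det that] [N sentence]]]]]]]]]]
The span 'that student showed whether that sentence described that sentence' is the S node built by S → NP VP.
Its mother is the CP built by CP → C S.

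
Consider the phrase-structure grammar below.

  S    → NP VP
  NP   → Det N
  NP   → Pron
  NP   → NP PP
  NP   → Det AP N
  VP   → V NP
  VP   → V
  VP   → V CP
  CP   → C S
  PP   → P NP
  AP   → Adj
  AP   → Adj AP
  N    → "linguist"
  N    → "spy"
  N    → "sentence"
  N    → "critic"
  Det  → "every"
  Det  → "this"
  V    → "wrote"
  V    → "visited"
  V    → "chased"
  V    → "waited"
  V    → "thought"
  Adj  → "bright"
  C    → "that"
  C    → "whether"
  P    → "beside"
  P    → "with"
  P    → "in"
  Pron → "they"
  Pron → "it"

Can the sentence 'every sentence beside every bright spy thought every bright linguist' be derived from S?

Grammatical

S
  NP
    NP
      Det: every
      N: sentence
    PP
      P: beside
      NP
        Det: every
        AP
          Adj: bright
        N: spy
  VP
    V: thought
    NP
      Det: every
      AP
        Adj: bright
      N: linguist
The bracketing above is licensed at every node by one of the given productions, with S at the root.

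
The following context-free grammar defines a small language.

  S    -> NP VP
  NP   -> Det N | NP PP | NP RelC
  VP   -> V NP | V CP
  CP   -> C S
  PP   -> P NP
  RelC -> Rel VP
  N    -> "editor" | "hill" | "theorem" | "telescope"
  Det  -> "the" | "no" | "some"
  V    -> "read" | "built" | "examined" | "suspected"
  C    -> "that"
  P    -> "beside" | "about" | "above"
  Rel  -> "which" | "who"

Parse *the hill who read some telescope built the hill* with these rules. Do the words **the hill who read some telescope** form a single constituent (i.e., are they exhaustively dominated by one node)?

Yes

[S [NP [NP [Det the] [N hill]] [RelC [Rel who] [VP [V read] [NP [Det some] [N telescope]]]]] [VP [V built] [NP [Det the] [N hill]]]]
The words 'the hill who read some telescope' are exhaustively dominated by a single NP node (built by NP → NP RelC), so they form a constituent.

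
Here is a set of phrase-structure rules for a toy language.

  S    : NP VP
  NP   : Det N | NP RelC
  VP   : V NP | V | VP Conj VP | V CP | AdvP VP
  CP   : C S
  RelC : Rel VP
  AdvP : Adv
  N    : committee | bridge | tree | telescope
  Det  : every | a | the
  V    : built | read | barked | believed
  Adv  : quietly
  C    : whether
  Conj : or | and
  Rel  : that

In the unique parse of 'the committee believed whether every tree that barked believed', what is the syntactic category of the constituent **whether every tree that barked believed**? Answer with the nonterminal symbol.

CP

S
  NP
    Det: the
    N: committee
  VP
    V: believed
    CP
      C: whether
      S
        NP
          NP
            Det: every
            N: tree
          RelC
            Rel: that
            VP
              V: barked
        VP
          V: believed
The span 'whether every tree that barked believed' is the CP node built by CP → C S.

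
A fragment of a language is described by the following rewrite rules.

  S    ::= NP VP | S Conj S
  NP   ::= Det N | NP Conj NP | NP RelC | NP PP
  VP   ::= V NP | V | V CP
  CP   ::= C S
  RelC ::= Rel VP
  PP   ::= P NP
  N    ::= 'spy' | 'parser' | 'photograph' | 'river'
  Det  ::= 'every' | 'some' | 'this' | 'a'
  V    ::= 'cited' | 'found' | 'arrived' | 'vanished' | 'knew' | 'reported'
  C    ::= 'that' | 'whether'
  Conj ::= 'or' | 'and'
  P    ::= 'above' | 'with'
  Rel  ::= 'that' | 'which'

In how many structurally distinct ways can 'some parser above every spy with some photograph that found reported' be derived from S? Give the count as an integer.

5

Two of the 5 distinct bracketings:
[S [NP [NP [NP [Det some] [N parser]] [PP [P above] [NP [NP [Det every] [N spy]] [PP [P with] [NP [Det some] [N photograph]]]]]] [RelC [Rel that] [VP [V found]]]] [VP [V reported]]]
[S [NP [NP [NP [NP [Det some] [N parser]] [PP [P above] [NP [Det every] [N spy]]]] [PP [P with] [NP [Det some] [N photograph]]]] [RelC [Rel that] [VP [V found]]]] [VP [V reported]]]
The trees differ in how a recursive rule is bracketed over the same span.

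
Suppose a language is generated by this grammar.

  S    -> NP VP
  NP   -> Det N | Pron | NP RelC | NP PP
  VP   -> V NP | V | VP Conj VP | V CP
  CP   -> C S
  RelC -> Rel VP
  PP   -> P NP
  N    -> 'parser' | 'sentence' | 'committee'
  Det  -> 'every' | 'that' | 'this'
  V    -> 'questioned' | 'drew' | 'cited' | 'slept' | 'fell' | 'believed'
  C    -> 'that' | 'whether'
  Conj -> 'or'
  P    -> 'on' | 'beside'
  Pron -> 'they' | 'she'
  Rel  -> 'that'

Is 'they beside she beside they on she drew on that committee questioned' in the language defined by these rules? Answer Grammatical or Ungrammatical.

For S → NP VP, every NP-prefix leaves a non-VP remainder: after 'they' the remainder is not a VP; after 'they beside she' the remainder is not a VP; after 'they beside she beside they' the remainder is not a VP (and 1 more).

Ungrammatical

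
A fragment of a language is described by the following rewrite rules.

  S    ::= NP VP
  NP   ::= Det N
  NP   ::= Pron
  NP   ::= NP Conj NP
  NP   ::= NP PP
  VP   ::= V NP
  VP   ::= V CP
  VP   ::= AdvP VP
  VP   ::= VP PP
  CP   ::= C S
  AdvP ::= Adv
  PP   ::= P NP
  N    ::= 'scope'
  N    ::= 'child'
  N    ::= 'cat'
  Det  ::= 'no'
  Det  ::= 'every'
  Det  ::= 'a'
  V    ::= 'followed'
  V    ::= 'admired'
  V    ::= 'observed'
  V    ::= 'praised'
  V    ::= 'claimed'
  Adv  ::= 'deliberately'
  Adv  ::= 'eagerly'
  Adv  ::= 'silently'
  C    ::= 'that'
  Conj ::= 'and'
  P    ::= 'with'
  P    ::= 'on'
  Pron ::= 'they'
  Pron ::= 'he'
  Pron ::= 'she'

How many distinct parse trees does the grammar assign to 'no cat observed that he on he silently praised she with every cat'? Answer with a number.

4

Two of the 4 distinct bracketings:
[S [NP [Det no] [N cat]] [VP [V observed] [CP [C that] [S [NP [NP [Pron he]] [PP [P on] [NP [Pron he]]]] [VP [AdvP [Adv silently]] [VP [V praised] [NP [NP [Pron she]] [PP [P with] [NP [Det every] [N cat]]]]]]]]]]
[S [NP [Det no] [N cat]] [VP [V observed] [CP [C that] [S [NP [NP [Pron he]] [PP [P on] [NP [Pron he]]]] [VP [AdvP [Adv silently]] [VP [VP [V praised] [NP [Pron she]]] [PP [P with] [NP [Det every] [N cat]]]]]]]]]
The difference turns on whether VP → VP PP is used at the relevant span, versus an alternative expansion of VP.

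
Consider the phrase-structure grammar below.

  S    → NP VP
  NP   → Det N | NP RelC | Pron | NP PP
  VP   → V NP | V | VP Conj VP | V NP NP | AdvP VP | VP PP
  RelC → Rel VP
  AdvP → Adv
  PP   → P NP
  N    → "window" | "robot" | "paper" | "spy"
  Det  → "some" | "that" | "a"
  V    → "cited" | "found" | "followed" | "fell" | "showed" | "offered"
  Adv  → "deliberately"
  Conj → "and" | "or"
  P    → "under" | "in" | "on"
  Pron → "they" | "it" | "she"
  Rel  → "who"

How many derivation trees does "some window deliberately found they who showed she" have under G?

2

The two bracketings:
[S [NP [Det some] [N window]] [VP [AdvP [Adv deliberately]] [VP [V found] [NP [NP [Pron they]] [RelC [Rel who] [VP [V showed] [NP [Pron she]]]]]]]]
[S [NP [Det some] [N window]] [VP [AdvP [Adv deliberately]] [VP [V found] [NP [NP [Pron they]] [RelC [Rel who] [VP [V showed]]]] [NP [Pron she]]]]]
The difference turns on whether VP → V is used at the relevant span, versus an alternative expansion of VP.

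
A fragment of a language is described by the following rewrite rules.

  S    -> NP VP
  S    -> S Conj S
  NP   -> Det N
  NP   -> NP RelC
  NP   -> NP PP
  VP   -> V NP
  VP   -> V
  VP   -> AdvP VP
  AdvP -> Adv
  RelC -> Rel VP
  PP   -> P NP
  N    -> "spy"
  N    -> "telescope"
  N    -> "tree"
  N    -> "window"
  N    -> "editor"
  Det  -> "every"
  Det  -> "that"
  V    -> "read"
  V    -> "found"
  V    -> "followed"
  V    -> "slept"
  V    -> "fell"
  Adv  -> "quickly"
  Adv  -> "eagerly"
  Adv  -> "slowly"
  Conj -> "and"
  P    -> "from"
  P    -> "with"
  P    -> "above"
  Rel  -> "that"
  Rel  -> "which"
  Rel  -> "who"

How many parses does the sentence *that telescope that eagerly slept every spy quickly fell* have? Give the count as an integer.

1

[S [NP [NP [Det that] [N telescope]] [RelC [Rel that] [VP [AdvP [Adv eagerly]] [VP [V slept] [NP [Det every] [N spy]]]]]] [VP [AdvP [Adv quickly]] [VP [V fell]]]]
No rule offers an alternative attachment or grouping for any span, so this is the only derivation.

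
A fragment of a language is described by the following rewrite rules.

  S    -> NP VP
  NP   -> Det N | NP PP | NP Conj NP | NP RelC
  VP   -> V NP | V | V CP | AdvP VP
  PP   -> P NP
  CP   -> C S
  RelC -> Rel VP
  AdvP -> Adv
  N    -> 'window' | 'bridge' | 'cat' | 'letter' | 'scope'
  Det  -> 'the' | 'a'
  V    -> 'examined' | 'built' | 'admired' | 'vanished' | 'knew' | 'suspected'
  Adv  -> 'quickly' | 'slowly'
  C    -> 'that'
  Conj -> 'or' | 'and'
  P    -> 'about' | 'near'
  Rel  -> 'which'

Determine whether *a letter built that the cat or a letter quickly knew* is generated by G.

S
  NP
    Det: a
    N: letter
  VP
    V: built
    CP
      C: that
      S
        NP
          NP
            Det: the
            N: cat
          Conj: or
          NP
            Det: a
            N: letter
        VP
          AdvP
            Adv: quickly
          VP
            V: knew
Every word is introduced by a lexical rule and the phrasal rules combine the resulting categories into a single S.

Grammatical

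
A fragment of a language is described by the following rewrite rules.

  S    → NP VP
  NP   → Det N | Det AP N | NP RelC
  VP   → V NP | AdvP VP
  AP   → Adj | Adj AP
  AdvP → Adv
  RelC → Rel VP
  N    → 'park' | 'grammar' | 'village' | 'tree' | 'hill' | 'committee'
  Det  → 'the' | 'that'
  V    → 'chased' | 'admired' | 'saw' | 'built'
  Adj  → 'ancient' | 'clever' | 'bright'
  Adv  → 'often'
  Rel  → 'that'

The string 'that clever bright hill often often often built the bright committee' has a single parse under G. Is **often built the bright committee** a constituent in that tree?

[S [NP [Det that] [AP [Adj clever] [AP [Adj bright]]] [N hill]] [VP [AdvP [Adv often]] [VP [AdvP [Adv often]] [VP [AdvP [Adv often]] [VP [V built] [NP [Det the] [AP [Adj bright]] [N committee]]]]]]]
The words 'often built the bright committee' are exhaustively dominated by a single VP node (built by VP → AdvP VP), so they form a constituent.

Yes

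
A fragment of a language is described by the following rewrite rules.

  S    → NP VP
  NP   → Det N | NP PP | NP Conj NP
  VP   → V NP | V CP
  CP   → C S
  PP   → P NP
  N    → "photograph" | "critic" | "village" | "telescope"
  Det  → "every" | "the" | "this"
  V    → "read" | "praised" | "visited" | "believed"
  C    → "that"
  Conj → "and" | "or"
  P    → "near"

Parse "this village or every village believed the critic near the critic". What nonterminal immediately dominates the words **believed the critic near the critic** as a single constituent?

S
  NP
    NP
      Det: this
      N: village
    Conj: or
    NP
      Det: every
      N: village
  VP
    V: believed
    NP
      NP
        Det: the
        N: critic
      PP
        P: near
        NP
          Det: the
          N: critic
The span 'believed the critic near the critic' is the VP node built by VP → V NP.

VP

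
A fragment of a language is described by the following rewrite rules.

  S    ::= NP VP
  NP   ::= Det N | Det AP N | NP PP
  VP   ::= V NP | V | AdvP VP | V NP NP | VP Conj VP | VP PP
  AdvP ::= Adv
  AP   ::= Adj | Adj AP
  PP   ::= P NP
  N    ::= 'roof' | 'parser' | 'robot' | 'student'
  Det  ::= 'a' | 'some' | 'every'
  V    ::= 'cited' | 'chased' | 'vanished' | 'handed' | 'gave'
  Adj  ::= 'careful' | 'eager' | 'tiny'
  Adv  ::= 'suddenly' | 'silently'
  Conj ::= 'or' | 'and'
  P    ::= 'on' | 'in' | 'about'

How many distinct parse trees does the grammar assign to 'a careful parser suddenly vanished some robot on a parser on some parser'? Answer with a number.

9

Two of the 9 distinct bracketings:
[S [NP [Det a] [AP [Adj careful]] [N parser]] [VP [AdvP [Adv suddenly]] [VP [V vanished] [NP [NP [Det some] [N robot]] [PP [P on] [NP [NP [Det a] [N parser]] [PP [P on] [NP [Det some] [N parser]]]]]]]]]
[S [NP [Det a] [AP [Adj careful]] [N parser]] [VP [AdvP [Adv suddenly]] [VP [V vanished] [NP [NP [NP [Det some] [N robot]] [PP [P on] [NP [Det a] [N parser]]]] [PP [P on] [NP [Det some] [N parser]]]]]]]
The trees differ in how a recursive rule is bracketed over the same span.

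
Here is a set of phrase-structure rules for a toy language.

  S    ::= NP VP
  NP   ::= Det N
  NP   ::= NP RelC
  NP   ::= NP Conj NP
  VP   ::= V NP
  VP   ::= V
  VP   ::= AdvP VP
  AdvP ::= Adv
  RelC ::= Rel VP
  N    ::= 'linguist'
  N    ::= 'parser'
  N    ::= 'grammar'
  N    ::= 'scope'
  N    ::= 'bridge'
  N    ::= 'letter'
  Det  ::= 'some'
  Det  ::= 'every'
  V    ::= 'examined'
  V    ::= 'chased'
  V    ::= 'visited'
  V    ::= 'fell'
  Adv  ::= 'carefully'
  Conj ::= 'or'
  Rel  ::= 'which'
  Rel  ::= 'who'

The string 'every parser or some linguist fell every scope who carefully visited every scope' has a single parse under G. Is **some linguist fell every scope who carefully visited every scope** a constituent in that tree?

No

[S [NP [NP [Det every] [N parser]] [Conj or] [NP [Det some] [N linguist]]] [VP [V fell] [NP [NP [Det every] [N scope]] [RelC [Rel who] [VP [AdvP [Adv carefully]] [VP [V visited] [NP [Det every] [N scope]]]]]]]]
The smallest constituent containing 'some linguist fell every scope who carefully visited every scope' is the S spanning 'every parser or some linguist fell every scope who carefully visited every scope'; no single node in the tree dominates exactly the given words.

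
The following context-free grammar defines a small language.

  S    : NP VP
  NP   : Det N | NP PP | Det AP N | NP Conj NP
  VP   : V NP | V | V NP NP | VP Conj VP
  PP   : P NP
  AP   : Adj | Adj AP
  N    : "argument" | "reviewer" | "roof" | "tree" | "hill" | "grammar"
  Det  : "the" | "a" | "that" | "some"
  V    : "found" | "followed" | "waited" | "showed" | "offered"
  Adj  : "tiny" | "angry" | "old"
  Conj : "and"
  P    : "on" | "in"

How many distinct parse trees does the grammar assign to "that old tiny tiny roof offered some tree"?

[S [NP [Det that] [AP [Adj old] [AP [Adj tiny] [AP [Adj tiny]]]] [N roof]] [VP [V offered] [NP [Det some] [N tree]]]]
No rule offers an alternative attachment or grouping for any span, so this is the only derivation.

1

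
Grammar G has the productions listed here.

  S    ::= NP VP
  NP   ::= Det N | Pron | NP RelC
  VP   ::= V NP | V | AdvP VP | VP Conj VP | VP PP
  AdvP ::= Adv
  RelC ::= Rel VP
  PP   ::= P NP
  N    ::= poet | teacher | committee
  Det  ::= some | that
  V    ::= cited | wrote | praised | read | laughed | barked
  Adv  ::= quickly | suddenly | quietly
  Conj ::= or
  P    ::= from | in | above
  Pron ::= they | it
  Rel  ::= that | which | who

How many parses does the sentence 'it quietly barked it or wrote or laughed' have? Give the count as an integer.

5

Two of the 5 distinct bracketings:
[S [NP [Pron it]] [VP [AdvP [Adv quietly]] [VP [VP [V barked] [NP [Pron it]]] [Conj or] [VP [VP [V wrote]] [Conj or] [VP [V laughed]]]]]]
[S [NP [Pron it]] [VP [AdvP [Adv quietly]] [VP [VP [VP [V barked] [NP [Pron it]]] [Conj or] [VP [V wrote]]] [Conj or] [VP [V laughed]]]]]
The trees differ in how a recursive rule is bracketed over the same span.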